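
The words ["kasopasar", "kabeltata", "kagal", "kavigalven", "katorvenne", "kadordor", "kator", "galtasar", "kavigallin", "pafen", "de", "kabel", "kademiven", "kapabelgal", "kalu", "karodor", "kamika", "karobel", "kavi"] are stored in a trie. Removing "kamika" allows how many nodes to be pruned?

4

After clearing the end-marker at "kamika", prune upward until reaching a node still needed by another word.
The suffix "mika" (4 nodes) is used only by "kamika"; the node for "ka" still has the child "s", so pruning stops there.
Nodes removed: 4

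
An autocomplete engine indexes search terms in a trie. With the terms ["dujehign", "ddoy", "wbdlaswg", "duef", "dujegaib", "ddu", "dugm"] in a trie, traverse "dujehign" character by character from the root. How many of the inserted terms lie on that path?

1

Traverse "dujehign" character by character; count nodes along the way that are marked as word ends.
Prefixes of the query that are stored words: "dujehign"
Count: 1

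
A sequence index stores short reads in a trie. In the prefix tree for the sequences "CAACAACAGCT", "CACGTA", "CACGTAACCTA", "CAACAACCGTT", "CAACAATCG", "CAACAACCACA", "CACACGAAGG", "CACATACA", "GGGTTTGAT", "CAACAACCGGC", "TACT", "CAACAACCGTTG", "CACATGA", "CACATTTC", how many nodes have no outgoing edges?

12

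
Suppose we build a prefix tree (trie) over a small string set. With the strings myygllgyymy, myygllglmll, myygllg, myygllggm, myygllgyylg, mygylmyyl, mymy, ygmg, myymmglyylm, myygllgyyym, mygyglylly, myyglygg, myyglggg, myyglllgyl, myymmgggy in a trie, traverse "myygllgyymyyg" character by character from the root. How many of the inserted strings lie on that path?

Traverse "myygllgyymyyg" character by character; count nodes along the way that are marked as word ends.
Prefixes of the query that are stored words: "myygllg", "myygllgyymy"
Count: 2

2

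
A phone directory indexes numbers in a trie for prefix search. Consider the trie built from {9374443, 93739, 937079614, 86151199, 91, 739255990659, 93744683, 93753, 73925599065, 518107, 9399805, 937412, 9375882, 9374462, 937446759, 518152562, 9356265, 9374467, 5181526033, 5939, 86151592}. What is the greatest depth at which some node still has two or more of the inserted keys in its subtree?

11

Look for the deepest trie node that still has at least two words in its subtree.
e.g. "73925599065" and "739255990659" share the prefix "73925599065" of length 11; no pair shares a longer one.
Longest shared-prefix length: 11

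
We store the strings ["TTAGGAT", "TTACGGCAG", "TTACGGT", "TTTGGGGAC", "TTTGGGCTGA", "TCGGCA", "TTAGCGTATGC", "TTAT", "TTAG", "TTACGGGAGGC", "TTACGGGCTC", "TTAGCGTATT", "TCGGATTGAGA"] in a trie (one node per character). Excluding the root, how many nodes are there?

54

Count nodes per top-level branch (shared prefixes stored once):
  'T'-branch (TCGGATTGAGA, TCGGCA, TTACGGCAG, TTACGGGAGGC, TTACGGGCTC, TTACGGT, TTAG, TTAGCGTATGC, TTAGCGTATT, TTAGGAT, TTAT, TTTGGGCTGA, TTTGGGGAC): 54 nodes
Sum: 54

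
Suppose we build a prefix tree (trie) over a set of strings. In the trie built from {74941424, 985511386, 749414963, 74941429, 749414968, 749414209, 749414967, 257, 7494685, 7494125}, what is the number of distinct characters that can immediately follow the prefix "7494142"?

3

The children of the "7494142" node are the distinct next characters among strings starting with "7494142".
Distinct next characters after "7494142": 0, 4, 9.
That node has 3 child edges.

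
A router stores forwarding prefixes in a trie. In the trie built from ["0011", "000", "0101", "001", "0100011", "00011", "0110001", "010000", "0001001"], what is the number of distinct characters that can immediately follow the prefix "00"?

The children of the "00" node are the distinct next characters among strings starting with "00".
Characters that immediately follow "00" among the stored strings: {0, 1}.
That node has 2 child edges.

2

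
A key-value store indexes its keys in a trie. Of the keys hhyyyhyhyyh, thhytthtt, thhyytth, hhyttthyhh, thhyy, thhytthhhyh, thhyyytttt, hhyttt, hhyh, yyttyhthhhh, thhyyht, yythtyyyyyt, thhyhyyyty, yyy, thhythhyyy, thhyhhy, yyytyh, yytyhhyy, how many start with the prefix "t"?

9

Traverse to the node for "t", then collect every word in that subtree.
Words under "t": thhyhhy, thhyhyyyty, thhythhyyy, thhytthhhyh, thhytthtt, thhyy, thhyyht, thhyytth, thhyyytttt
Count: 9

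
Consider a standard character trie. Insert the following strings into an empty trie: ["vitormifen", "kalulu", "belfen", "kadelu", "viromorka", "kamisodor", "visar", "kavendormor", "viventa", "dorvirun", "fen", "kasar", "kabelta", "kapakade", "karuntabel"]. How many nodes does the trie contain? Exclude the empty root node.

Insert word by word; a character creates a node only if that edge doesn't already exist:
  "vitormifen" → 10 new (v, i, t, o, r, m, i, f, e, n)
  "kalulu" → 6 new (k, a, l, u, l, u)
  "belfen" → 6 new (b, e, l, f, e, n)
  "kadelu" → prefix "ka" already present; 4 new (d, e, l, u)
  "viromorka" → prefix "vi" already present; 7 new (r, o, m, o, r, k, a)
  "kamisodor" → prefix "ka" already present; 7 new (m, i, s, o, d, o, r)
  "visar" → prefix "vi" already present; 3 new (s, a, r)
  "kavendormor" → prefix "ka" already present; 9 new (v, e, n, d, o, r, m, o, r)
  "viventa" → prefix "vi" already present; 5 new (v, e, n, t, a)
  "dorvirun" → 8 new (d, o, r, v, i, r, u, n)
  "fen" → 3 new (f, e, n)
  "kasar" → prefix "ka" already present; 3 new (s, a, r)
  "kabelta" → prefix "ka" already present; 5 new (b, e, l, t, a)
  "kapakade" → prefix "ka" already present; 6 new (p, a, k, a, d, e)
  "karuntabel" → prefix "ka" already present; 8 new (r, u, n, t, a, b, e, l)
Total nodes = 10 + 6 + 6 + 4 + 7 + 7 + 3 + 9 + 5 + 8 + 3 + 3 + 5 + 6 + 8 = 90

90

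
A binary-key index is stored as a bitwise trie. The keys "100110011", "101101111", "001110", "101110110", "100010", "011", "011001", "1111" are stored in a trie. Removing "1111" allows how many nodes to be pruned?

After clearing the end-marker at "1111", prune upward until reaching a node still needed by another word.
The suffix "111" (3 nodes) is used only by "1111"; the node for "1" still has the child "0", so pruning stops there.
Nodes removed: 3

3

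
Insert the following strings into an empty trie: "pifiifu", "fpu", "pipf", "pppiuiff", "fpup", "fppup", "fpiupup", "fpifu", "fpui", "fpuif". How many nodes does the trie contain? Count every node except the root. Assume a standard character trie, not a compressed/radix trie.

Trace insertions, counting only characters that open a new branch:
  "pifiifu" → 7 new (p, i, f, i, i, f, u)
  "fpu" → 3 new (f, p, u)
  "pipf" → prefix "pi" already present; 2 new (p, f)
  "pppiuiff" → prefix "p" already present; 7 new (p, p, i, u, i, f, f)
  "fpup" → prefix "fpu" already present; 1 new (p)
  "fppup" → prefix "fp" already present; 3 new (p, u, p)
  "fpiupup" → prefix "fp" already present; 5 new (i, u, p, u, p)
  "fpifu" → prefix "fpi" already present; 2 new (f, u)
  "fpui" → prefix "fpu" already present; 1 new (i)
  "fpuif" → prefix "fpui" already present; 1 new (f)
Total nodes = 7 + 3 + 2 + 7 + 1 + 3 + 5 + 2 + 1 + 1 = 32

32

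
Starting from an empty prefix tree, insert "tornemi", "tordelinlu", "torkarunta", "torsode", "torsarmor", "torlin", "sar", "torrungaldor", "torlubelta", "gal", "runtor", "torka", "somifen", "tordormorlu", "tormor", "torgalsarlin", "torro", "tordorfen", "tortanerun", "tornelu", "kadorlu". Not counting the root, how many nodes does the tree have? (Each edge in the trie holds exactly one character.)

105

Trace insertions, counting only characters that open a new branch:
  "tornemi" → 7 new (t, o, r, n, e, m, i)
  "tordelinlu" → prefix "tor" already present; 7 new (d, e, l, i, n, l, u)
  "torkarunta" → prefix "tor" already present; 7 new (k, a, r, u, n, t, a)
  "torsode" → prefix "tor" already present; 4 new (s, o, d, e)
  "torsarmor" → prefix "tors" already present; 5 new (a, r, m, o, r)
  "torlin" → prefix "tor" already present; 3 new (l, i, n)
  "sar" → 3 new (s, a, r)
  "torrungaldor" → prefix "tor" already present; 9 new (r, u, n, g, a, l, d, o, r)
  "torlubelta" → prefix "torl" already present; 6 new (u, b, e, l, t, a)
  "gal" → 3 new (g, a, l)
  "runtor" → 6 new (r, u, n, t, o, r)
  "torka" → prefix "torka" already present; 0 new (none)
  "somifen" → prefix "s" already present; 6 new (o, m, i, f, e, n)
  "tordormorlu" → prefix "tord" already present; 7 new (o, r, m, o, r, l, u)
  "tormor" → prefix "tor" already present; 3 new (m, o, r)
  "torgalsarlin" → prefix "tor" already present; 9 new (g, a, l, s, a, r, l, i, n)
  "torro" → prefix "torr" already present; 1 new (o)
  "tordorfen" → prefix "tordor" already present; 3 new (f, e, n)
  "tortanerun" → prefix "tor" already present; 7 new (t, a, n, e, r, u, n)
  "tornelu" → prefix "torne" already present; 2 new (l, u)
  "kadorlu" → 7 new (k, a, d, o, r, l, u)
Total nodes = 7 + 7 + 7 + 4 + 5 + 3 + 3 + 9 + 6 + 3 + 6 + 0 + 6 + 7 + 3 + 9 + 1 + 3 + 7 + 2 + 7 = 105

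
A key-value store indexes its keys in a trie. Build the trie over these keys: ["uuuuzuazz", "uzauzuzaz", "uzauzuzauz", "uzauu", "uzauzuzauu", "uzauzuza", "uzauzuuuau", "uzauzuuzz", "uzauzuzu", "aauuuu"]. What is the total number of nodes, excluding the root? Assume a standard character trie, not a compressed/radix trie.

34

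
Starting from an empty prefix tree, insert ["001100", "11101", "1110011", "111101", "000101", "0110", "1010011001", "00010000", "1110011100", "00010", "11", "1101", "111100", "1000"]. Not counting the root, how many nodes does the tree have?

44

Trace insertions, counting only characters that open a new branch:
  "001100" → 6 new (0, 0, 1, 1, 0, 0)
  "11101" → 5 new (1, 1, 1, 0, 1)
  "1110011" → prefix "1110" already present; 3 new (0, 1, 1)
  "111101" → prefix "111" already present; 3 new (1, 0, 1)
  "000101" → prefix "00" already present; 4 new (0, 1, 0, 1)
  "0110" → prefix "0" already present; 3 new (1, 1, 0)
  "1010011001" → prefix "1" already present; 9 new (0, 1, 0, 0, 1, 1, 0, 0, 1)
  "00010000" → prefix "00010" already present; 3 new (0, 0, 0)
  "1110011100" → prefix "1110011" already present; 3 new (1, 0, 0)
  "00010" → prefix "00010" already present; 0 new (none)
  "11" → prefix "11" already present; 0 new (none)
  "1101" → prefix "11" already present; 2 new (0, 1)
  "111100" → prefix "11110" already present; 1 new (0)
  "1000" → prefix "10" already present; 2 new (0, 0)
Total nodes = 6 + 5 + 3 + 3 + 4 + 3 + 9 + 3 + 3 + 0 + 0 + 2 + 1 + 2 = 44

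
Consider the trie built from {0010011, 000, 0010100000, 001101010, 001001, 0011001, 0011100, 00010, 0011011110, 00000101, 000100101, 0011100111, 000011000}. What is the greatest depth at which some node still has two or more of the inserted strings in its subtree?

7

Equivalently: take the maximum, over all pairs, of their longest common prefix length.
e.g. "0011100" and "0011100111" share the prefix "0011100" of length 7; no pair shares a longer one.
Longest shared-prefix length: 7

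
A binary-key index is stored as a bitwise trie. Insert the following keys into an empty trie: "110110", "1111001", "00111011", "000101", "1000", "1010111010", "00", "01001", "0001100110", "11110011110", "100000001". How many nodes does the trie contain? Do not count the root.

53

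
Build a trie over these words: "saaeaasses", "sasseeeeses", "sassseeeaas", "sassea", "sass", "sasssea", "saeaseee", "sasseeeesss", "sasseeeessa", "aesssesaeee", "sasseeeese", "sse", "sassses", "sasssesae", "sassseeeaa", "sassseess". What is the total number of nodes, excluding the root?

Count nodes per top-level branch (shared prefixes stored once):
  'a'-branch (aesssesaeee): 11 nodes
  's'-branch (saaeaasses, saeaseee, sass, sassea, sasseeeese, sasseeeeses, sasseeeessa, sasseeeesss, sasssea, sassseeeaa, sassseeeaas, sassseess, sassses, sasssesae, sse): 44 nodes
Sum: 55

55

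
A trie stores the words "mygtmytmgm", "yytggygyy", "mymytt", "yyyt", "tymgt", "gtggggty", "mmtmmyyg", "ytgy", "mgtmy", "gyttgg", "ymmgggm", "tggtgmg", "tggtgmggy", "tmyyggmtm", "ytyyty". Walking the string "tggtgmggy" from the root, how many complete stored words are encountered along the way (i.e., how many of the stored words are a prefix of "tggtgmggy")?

2

Traverse "tggtgmggy" character by character; count nodes along the way that are marked as word ends.
Prefixes of the query that are stored words: "tggtgmg", "tggtgmggy"
Count: 2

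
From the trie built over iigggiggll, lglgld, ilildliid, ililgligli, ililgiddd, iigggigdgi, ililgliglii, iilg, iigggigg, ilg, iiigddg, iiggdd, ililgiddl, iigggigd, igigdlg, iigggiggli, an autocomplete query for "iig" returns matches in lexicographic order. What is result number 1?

DFS of the "iig" subtree visits, in order: "iiggdd", "iigggigd", "iigggigdgi", "iigggigg", "iigggiggli", "iigggiggll"
Position 1: iiggdd

iiggdd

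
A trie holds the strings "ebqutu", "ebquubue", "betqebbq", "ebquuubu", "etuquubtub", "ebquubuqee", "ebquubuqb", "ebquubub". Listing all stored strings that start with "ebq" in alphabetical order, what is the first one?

Words with prefix "ebq", in lexicographic order: "ebqutu", "ebquubub", "ebquubue", "ebquubuqb", "ebquubuqee", "ebquuubu"
Position 1: ebqutu

ebqutu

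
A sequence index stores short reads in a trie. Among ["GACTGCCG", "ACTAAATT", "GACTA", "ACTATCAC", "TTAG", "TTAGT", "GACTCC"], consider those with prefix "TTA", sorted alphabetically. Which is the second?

DFS of the "TTA" subtree visits, in order: "TTAG", "TTAGT"
The 2nd is TTAGT.

TTAGT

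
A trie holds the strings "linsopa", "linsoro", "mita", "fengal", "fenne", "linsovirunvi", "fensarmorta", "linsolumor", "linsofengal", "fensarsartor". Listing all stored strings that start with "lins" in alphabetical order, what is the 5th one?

linsovirunvi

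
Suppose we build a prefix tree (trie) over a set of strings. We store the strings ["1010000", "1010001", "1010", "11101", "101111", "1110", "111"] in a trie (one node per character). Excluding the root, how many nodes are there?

Trie structure (* marks end of a word):
(root)
└─ 1
   ├─ 0
   │  └─ 1
   │     ├─ 0 *
   │     │  └─ 0
   │     │     └─ 0
   │     │        ├─ 0 *
   │     │        └─ 1 *
   │     └─ 1
   │        └─ 1
   │           └─ 1 *
   └─ 1
      └─ 1 *
         └─ 0 *
            └─ 1 *
Counting every labelled node above: 15.

15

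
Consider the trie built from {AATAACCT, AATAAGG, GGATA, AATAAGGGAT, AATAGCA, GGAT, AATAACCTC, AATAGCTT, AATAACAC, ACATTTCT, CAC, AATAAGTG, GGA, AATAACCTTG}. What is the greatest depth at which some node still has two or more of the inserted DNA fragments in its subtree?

8

Look for the deepest trie node that still has at least two words in its subtree.
"AATAACCT" and "AATAACCTC" agree on "AATAACCT" (8 characters) before diverging; nothing deeper is shared.
Longest shared-prefix length: 8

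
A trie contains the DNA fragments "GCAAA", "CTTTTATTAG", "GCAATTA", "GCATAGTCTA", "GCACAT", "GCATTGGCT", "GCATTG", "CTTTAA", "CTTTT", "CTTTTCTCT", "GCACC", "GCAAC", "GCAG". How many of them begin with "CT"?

Walk to "CT"; the words in its subtree are exactly those with that prefix.
Matches: "CTTTAA", "CTTTT", "CTTTTATTAG", "CTTTTCTCT"
Count: 4

4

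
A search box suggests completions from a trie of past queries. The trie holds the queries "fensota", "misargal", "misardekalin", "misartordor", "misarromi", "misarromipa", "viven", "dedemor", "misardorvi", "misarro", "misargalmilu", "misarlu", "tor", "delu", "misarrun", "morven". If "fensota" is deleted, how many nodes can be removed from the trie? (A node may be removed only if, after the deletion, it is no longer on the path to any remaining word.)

A node on "fensota"'s path can go only if nothing else ends at it or branches off below it.
No other word shares any prefix with "fensota", so all 7 of its nodes go.
Nodes removed: 7

7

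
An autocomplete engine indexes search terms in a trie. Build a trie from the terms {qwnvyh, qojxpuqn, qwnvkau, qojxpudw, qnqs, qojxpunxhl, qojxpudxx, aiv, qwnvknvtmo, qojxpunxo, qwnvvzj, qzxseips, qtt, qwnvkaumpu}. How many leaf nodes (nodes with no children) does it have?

13

A leaf is a node with no children — equivalently, the end of a word that is not a proper prefix of any other stored word.
Those words: "aiv", "qnqs", "qojxpudw", "qojxpudxx", "qojxpunxhl", "qojxpunxo", "qojxpuqn", "qtt", "qwnvkaumpu", "qwnvknvtmo", "qwnvvzj", "qwnvyh", "qzxseips"
Leaf count: 13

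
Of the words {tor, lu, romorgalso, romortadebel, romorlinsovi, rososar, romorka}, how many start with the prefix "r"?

5

Traverse to the node for "r", then collect every word in that subtree.
Matches: "romorgalso", "romorka", "romorlinsovi", "romortadebel", "rososar"
Count: 5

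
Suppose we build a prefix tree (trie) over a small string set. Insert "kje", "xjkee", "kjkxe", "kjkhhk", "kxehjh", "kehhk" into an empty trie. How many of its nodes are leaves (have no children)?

6

Leaves are exactly the stored words that no other stored word extends.
Those words: "kehhk", "kje", "kjkhhk", "kjkxe", "kxehjh", "xjkee"
Leaf count: 6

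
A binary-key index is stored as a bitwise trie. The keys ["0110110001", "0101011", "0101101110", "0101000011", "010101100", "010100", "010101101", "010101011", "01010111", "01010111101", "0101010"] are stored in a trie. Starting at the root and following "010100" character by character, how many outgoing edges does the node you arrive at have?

1

The children of the "010100" node are the distinct next characters among strings starting with "010100".
Characters that immediately follow "010100" among the stored strings: {0}.
That node has 1 child edge.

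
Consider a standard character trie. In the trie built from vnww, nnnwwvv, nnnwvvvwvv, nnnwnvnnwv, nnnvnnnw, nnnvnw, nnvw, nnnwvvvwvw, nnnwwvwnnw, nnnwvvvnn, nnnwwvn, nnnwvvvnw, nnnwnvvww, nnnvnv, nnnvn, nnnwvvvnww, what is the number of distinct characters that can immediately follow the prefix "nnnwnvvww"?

Follow the path "nnnwnvvww" to its node, then look at its outgoing edges.
No stored string extends past "nnnwnvvww".
That node has 0 child edges.

0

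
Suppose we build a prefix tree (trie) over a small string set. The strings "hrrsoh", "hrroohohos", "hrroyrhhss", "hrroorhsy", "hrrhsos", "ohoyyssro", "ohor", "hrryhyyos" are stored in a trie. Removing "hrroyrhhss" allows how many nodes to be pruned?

After clearing the end-marker at "hrroyrhhss", prune upward until reaching a node still needed by another word.
The suffix "yrhhss" (6 nodes) is used only by "hrroyrhhss"; the node for "hrro" still has the child "o", so pruning stops there.
Nodes removed: 6

6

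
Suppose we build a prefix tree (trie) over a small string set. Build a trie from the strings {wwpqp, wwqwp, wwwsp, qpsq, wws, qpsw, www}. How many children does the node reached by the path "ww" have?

Walk "ww" from the root, arriving at one node.
Distinct next characters after "ww": p, q, s, w.
That node has 4 child edges.

4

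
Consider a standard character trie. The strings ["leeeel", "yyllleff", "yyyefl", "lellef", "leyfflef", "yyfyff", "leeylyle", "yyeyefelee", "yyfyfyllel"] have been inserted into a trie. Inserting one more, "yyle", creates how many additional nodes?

1

The longest prefix of "yyle" already in the trie is "yyl" (length 3).
So 4 − 3 = 1 new nodes.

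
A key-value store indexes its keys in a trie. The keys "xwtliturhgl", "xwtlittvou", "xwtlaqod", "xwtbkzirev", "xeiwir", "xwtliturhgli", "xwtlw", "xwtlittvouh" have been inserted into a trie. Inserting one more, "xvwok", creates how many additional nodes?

The longest prefix of "xvwok" already in the trie is "x" (length 1).
Each of the 4 remaining characters creates one node.

4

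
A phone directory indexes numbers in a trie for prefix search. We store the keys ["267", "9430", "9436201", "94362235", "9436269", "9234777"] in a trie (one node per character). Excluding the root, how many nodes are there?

Trie structure (* marks end of a word):
(root)
├─ 2
│  └─ 6
│     └─ 7 *
└─ 9
   ├─ 2
   │  └─ 3
   │     └─ 4
   │        └─ 7
   │           └─ 7
   │              └─ 7 *
   └─ 4
      └─ 3
         ├─ 0 *
         └─ 6
            └─ 2
               ├─ 0
               │  └─ 1 *
               ├─ 2
               │  └─ 3
               │     └─ 5 *
               └─ 6
                  └─ 9 *
Counting every labelled node above: 22.

22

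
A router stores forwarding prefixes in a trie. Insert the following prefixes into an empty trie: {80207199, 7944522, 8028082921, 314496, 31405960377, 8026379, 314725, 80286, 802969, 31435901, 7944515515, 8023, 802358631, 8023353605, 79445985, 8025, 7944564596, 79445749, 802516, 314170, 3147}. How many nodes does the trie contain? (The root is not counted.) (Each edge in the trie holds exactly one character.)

86

For each word, the new-node count is its length minus the longest prefix already in the trie:
  "80207199" → 8 new (8, 0, 2, 0, 7, 1, 9, 9)
  "7944522" → 7 new (7, 9, 4, 4, 5, 2, 2)
  "8028082921" → prefix "802" already present; 7 new (8, 0, 8, 2, 9, 2, 1)
  "314496" → 6 new (3, 1, 4, 4, 9, 6)
  "31405960377" → prefix "314" already present; 8 new (0, 5, 9, 6, 0, 3, 7, 7)
  "8026379" → prefix "802" already present; 4 new (6, 3, 7, 9)
  "314725" → prefix "314" already present; 3 new (7, 2, 5)
  "80286" → prefix "8028" already present; 1 new (6)
  "802969" → prefix "802" already present; 3 new (9, 6, 9)
  "31435901" → prefix "314" already present; 5 new (3, 5, 9, 0, 1)
  "7944515515" → prefix "79445" already present; 5 new (1, 5, 5, 1, 5)
  "8023" → prefix "802" already present; 1 new (3)
  "802358631" → prefix "8023" already present; 5 new (5, 8, 6, 3, 1)
  "8023353605" → prefix "8023" already present; 6 new (3, 5, 3, 6, 0, 5)
  "79445985" → prefix "79445" already present; 3 new (9, 8, 5)
  "8025" → prefix "802" already present; 1 new (5)
  "7944564596" → prefix "79445" already present; 5 new (6, 4, 5, 9, 6)
  "79445749" → prefix "79445" already present; 3 new (7, 4, 9)
  "802516" → prefix "8025" already present; 2 new (1, 6)
  "314170" → prefix "314" already present; 3 new (1, 7, 0)
  "3147" → prefix "3147" already present; 0 new (none)
Total nodes = 8 + 7 + 7 + 6 + 8 + 4 + 3 + 1 + 3 + 5 + 5 + 1 + 5 + 6 + 3 + 1 + 5 + 3 + 2 + 3 + 0 = 86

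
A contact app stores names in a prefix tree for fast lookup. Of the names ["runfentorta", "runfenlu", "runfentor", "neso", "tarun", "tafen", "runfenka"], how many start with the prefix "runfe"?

Traverse to the node for "runfe", then collect every word in that subtree.
Words under "runfe": runfenka, runfenlu, runfentor, runfentorta
Count: 4

4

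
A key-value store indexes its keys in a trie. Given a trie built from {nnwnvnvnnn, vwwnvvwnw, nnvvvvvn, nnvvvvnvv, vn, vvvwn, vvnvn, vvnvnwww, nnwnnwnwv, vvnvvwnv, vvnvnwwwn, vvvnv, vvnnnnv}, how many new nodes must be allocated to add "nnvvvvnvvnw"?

2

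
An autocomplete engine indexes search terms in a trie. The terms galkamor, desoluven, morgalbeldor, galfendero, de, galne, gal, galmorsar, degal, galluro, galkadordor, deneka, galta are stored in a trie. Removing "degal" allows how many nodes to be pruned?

After clearing the end-marker at "degal", prune upward until reaching a node still needed by another word.
The suffix "gal" (3 nodes) is used only by "degal"; the node for "de" still has the child "s", so pruning stops there.
Nodes removed: 3

3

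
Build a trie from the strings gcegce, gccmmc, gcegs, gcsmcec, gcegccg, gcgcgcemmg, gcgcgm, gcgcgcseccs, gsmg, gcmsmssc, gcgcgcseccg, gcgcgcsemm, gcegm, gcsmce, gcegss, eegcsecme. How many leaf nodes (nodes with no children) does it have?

A leaf is a node with no children — equivalently, the end of a word that is not a proper prefix of any other stored word.
Those words: "eegcsecme", "gccmmc", "gcegccg", "gcegce", "gcegm", "gcegss", "gcgcgcemmg", "gcgcgcseccg", "gcgcgcseccs", "gcgcgcsemm", "gcgcgm", "gcmsmssc", "gcsmcec", "gsmg"
Leaf count: 14

14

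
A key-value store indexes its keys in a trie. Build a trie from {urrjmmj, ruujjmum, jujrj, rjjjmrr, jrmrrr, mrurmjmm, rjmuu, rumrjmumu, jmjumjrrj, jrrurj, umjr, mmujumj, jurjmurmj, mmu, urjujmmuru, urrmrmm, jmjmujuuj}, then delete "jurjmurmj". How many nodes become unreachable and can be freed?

7

After clearing the end-marker at "jurjmurmj", prune upward until reaching a node still needed by another word.
The suffix "rjmurmj" (7 nodes) is used only by "jurjmurmj"; the node for "ju" still has the child "j", so pruning stops there.
Nodes removed: 7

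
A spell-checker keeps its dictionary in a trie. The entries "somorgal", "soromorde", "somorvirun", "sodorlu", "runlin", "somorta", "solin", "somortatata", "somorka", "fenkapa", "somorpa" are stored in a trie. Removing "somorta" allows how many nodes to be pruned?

0

After clearing the end-marker at "somorta", prune upward until reaching a node still needed by another word.
Every node on "somorta" is still needed (e.g. by "somortatata"), so nothing is freed.
Nodes removed: 0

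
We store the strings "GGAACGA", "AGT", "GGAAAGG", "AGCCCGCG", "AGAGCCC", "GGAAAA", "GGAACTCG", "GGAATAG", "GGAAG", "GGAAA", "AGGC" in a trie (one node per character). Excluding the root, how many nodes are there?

For each word, the new-node count is its length minus the longest prefix already in the trie:
  "GGAACGA" → 7 new (G, G, A, A, C, G, A)
  "AGT" → 3 new (A, G, T)
  "GGAAAGG" → prefix "GGAA" already present; 3 new (A, G, G)
  "AGCCCGCG" → prefix "AG" already present; 6 new (C, C, C, G, C, G)
  "AGAGCCC" → prefix "AG" already present; 5 new (A, G, C, C, C)
  "GGAAAA" → prefix "GGAAA" already present; 1 new (A)
  "GGAACTCG" → prefix "GGAAC" already present; 3 new (T, C, G)
  "GGAATAG" → prefix "GGAA" already present; 3 new (T, A, G)
  "GGAAG" → prefix "GGAA" already present; 1 new (G)
  "GGAAA" → prefix "GGAAA" already present; 0 new (none)
  "AGGC" → prefix "AG" already present; 2 new (G, C)
Total nodes = 7 + 3 + 3 + 6 + 5 + 1 + 3 + 3 + 1 + 0 + 2 = 34

34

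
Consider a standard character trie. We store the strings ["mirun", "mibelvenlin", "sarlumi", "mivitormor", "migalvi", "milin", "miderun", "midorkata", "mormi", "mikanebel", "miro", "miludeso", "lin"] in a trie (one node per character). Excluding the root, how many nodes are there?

68

For each word, the new-node count is its length minus the longest prefix already in the trie:
  "mirun" → 5 new (m, i, r, u, n)
  "mibelvenlin" → prefix "mi" already present; 9 new (b, e, l, v, e, n, l, i, n)
  "sarlumi" → 7 new (s, a, r, l, u, m, i)
  "mivitormor" → prefix "mi" already present; 8 new (v, i, t, o, r, m, o, r)
  "migalvi" → prefix "mi" already present; 5 new (g, a, l, v, i)
  "milin" → prefix "mi" already present; 3 new (l, i, n)
  "miderun" → prefix "mi" already present; 5 new (d, e, r, u, n)
  "midorkata" → prefix "mid" already present; 6 new (o, r, k, a, t, a)
  "mormi" → prefix "m" already present; 4 new (o, r, m, i)
  "mikanebel" → prefix "mi" already present; 7 new (k, a, n, e, b, e, l)
  "miro" → prefix "mir" already present; 1 new (o)
  "miludeso" → prefix "mil" already present; 5 new (u, d, e, s, o)
  "lin" → 3 new (l, i, n)
Total nodes = 5 + 9 + 7 + 8 + 5 + 3 + 5 + 6 + 4 + 7 + 1 + 5 + 3 = 68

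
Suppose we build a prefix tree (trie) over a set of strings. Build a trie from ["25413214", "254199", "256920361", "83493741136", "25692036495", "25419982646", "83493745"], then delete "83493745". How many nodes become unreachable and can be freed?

1

Walk "83493745" from the leaf back toward the root, removing each node that no remaining word uses.
The suffix "5" (1 node) is used only by "83493745"; the node for "8349374" still has the child "1", so pruning stops there.
Nodes removed: 1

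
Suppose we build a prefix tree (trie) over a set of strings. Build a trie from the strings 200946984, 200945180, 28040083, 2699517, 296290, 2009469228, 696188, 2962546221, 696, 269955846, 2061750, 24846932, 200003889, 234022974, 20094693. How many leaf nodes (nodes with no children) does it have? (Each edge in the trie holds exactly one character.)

14

A leaf is a node with no children — equivalently, the end of a word that is not a proper prefix of any other stored word.
Those words: "200003889", "200945180", "2009469228", "20094693", "200946984", "2061750", "234022974", "24846932", "2699517", "269955846", "28040083", "2962546221", "296290", "696188"
Leaf count: 14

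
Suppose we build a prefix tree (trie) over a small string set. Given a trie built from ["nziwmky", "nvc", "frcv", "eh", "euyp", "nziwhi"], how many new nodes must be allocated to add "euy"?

Every character of "euy" already lies on an existing path (it is a prefix of some stored word).
No new nodes are needed: 0.

0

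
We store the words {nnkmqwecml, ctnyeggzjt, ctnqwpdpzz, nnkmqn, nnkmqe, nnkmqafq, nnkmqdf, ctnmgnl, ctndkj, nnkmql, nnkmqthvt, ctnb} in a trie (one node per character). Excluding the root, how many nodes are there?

Insert word by word; a character creates a node only if that edge doesn't already exist:
  "nnkmqwecml" → 10 new (n, n, k, m, q, w, e, c, m, l)
  "ctnyeggzjt" → 10 new (c, t, n, y, e, g, g, z, j, t)
  "ctnqwpdpzz" → prefix "ctn" already present; 7 new (q, w, p, d, p, z, z)
  "nnkmqn" → prefix "nnkmq" already present; 1 new (n)
  "nnkmqe" → prefix "nnkmq" already present; 1 new (e)
  "nnkmqafq" → prefix "nnkmq" already present; 3 new (a, f, q)
  "nnkmqdf" → prefix "nnkmq" already present; 2 new (d, f)
  "ctnmgnl" → prefix "ctn" already present; 4 new (m, g, n, l)
  "ctndkj" → prefix "ctn" already present; 3 new (d, k, j)
  "nnkmql" → prefix "nnkmq" already present; 1 new (l)
  "nnkmqthvt" → prefix "nnkmq" already present; 4 new (t, h, v, t)
  "ctnb" → prefix "ctn" already present; 1 new (b)
Total nodes = 10 + 10 + 7 + 1 + 1 + 3 + 2 + 4 + 3 + 1 + 4 + 1 = 47

47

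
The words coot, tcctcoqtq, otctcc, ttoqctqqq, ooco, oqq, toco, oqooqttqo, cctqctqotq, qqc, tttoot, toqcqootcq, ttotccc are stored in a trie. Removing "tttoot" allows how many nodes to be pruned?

4

After clearing the end-marker at "tttoot", prune upward until reaching a node still needed by another word.
The suffix "toot" (4 nodes) is used only by "tttoot"; the node for "tt" still has the child "o", so pruning stops there.
Nodes removed: 4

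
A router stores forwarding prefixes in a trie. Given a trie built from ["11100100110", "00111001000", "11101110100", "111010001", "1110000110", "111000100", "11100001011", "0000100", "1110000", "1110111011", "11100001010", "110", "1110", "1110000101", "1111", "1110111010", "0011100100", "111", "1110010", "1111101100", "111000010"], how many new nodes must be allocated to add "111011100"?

1

Walking "111011100" from the root, the first 8 characters ("11101110") follow existing edges; "0" is the first miss.
Each of the 1 remaining characters creates one node.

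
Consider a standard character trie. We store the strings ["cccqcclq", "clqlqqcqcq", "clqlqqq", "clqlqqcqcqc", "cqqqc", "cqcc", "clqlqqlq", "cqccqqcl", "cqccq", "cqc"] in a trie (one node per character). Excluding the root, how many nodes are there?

Trie structure (* marks end of a word):
(root)
└─ c
   ├─ c
   │  └─ c
   │     └─ q
   │        └─ c
   │           └─ c
   │              └─ l
   │                 └─ q *
   ├─ l
   │  └─ q
   │     └─ l
   │        └─ q
   │           └─ q
   │              ├─ c
   │              │  └─ q
   │              │     └─ c
   │              │        └─ q *
   │              │           └─ c *
   │              ├─ l
   │              │  └─ q *
   │              └─ q *
   └─ q
      ├─ c *
      │  └─ c *
      │     └─ q *
      │        └─ q
      │           └─ c
      │              └─ l *
      └─ q
         └─ q
            └─ c *
Counting every labelled node above: 31.

31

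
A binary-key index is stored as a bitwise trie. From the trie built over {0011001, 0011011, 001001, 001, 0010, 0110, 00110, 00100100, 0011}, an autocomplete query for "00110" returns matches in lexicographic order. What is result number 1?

DFS of the "00110" subtree visits, in order: "00110", "0011001", "0011011"
Position 1: 00110

00110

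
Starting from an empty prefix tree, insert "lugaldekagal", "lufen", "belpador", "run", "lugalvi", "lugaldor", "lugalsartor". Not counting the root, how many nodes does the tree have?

For each word, the new-node count is its length minus the longest prefix already in the trie:
  "lugaldekagal" → 12 new (l, u, g, a, l, d, e, k, a, g, a, l)
  "lufen" → prefix "lu" already present; 3 new (f, e, n)
  "belpador" → 8 new (b, e, l, p, a, d, o, r)
  "run" → 3 new (r, u, n)
  "lugalvi" → prefix "lugal" already present; 2 new (v, i)
  "lugaldor" → prefix "lugald" already present; 2 new (o, r)
  "lugalsartor" → prefix "lugal" already present; 6 new (s, a, r, t, o, r)
Total nodes = 12 + 3 + 8 + 3 + 2 + 2 + 6 = 36

36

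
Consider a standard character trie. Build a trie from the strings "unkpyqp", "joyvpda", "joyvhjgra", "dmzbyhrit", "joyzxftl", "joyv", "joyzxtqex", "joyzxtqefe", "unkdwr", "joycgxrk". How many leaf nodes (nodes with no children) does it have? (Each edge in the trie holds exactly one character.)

9

Leaves are exactly the stored words that no other stored word extends.
Those words: "dmzbyhrit", "joycgxrk", "joyvhjgra", "joyvpda", "joyzxftl", "joyzxtqefe", "joyzxtqex", "unkdwr", "unkpyqp"
Leaf count: 9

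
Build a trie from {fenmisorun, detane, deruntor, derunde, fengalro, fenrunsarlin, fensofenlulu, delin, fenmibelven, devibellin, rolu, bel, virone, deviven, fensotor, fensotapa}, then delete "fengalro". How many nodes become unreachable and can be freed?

5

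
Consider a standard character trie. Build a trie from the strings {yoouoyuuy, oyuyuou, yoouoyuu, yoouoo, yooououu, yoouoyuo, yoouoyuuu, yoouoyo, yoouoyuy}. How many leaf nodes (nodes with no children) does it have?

Leaves are exactly the stored words that no other stored word extends.
Those words: "oyuyuou", "yooououu", "yoouoo", "yoouoyo", "yoouoyuo", "yoouoyuuu", "yoouoyuuy", "yoouoyuy"
Leaf count: 8

8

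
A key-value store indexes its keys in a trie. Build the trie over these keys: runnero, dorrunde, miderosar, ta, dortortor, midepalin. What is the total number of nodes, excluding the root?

37

Trace insertions, counting only characters that open a new branch:
  "runnero" → 7 new (r, u, n, n, e, r, o)
  "dorrunde" → 8 new (d, o, r, r, u, n, d, e)
  "miderosar" → 9 new (m, i, d, e, r, o, s, a, r)
  "ta" → 2 new (t, a)
  "dortortor" → prefix "dor" already present; 6 new (t, o, r, t, o, r)
  "midepalin" → prefix "mide" already present; 5 new (p, a, l, i, n)
Total nodes = 7 + 8 + 9 + 2 + 6 + 5 = 37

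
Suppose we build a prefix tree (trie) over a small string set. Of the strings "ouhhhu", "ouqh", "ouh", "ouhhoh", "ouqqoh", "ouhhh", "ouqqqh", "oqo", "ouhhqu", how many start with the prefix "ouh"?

5

Walk to "ouh"; the words in its subtree are exactly those with that prefix.
Matches: "ouh", "ouhhh", "ouhhhu", "ouhhoh", "ouhhqu"
Count: 5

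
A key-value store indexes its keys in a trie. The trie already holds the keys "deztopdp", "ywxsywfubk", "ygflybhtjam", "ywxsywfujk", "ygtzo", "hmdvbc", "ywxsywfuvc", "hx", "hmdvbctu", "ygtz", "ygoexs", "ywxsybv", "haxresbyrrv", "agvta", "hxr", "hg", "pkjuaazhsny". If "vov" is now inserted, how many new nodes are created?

3

"vov" shares no prefix with any stored word, so all 3 characters open new nodes.
3 − 0 = 3 new nodes.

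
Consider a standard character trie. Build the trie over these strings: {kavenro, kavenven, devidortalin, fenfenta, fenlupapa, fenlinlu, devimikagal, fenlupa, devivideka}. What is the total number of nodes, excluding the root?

53

Count nodes per top-level branch (shared prefixes stored once):
  'd'-branch (devidortalin, devimikagal, devivideka): 25 nodes
  'f'-branch (fenfenta, fenlinlu, fenlupa, fenlupapa): 18 nodes
  'k'-branch (kavenro, kavenven): 10 nodes
Sum: 53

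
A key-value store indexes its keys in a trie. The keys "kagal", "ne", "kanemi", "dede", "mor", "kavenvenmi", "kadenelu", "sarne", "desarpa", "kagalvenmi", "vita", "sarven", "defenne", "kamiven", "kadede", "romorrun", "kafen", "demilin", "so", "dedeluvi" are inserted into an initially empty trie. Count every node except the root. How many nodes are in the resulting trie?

87

Insert word by word; a character creates a node only if that edge doesn't already exist:
  "kagal" → 5 new (k, a, g, a, l)
  "ne" → 2 new (n, e)
  "kanemi" → prefix "ka" already present; 4 new (n, e, m, i)
  "dede" → 4 new (d, e, d, e)
  "mor" → 3 new (m, o, r)
  "kavenvenmi" → prefix "ka" already present; 8 new (v, e, n, v, e, n, m, i)
  "kadenelu" → prefix "ka" already present; 6 new (d, e, n, e, l, u)
  "sarne" → 5 new (s, a, r, n, e)
  "desarpa" → prefix "de" already present; 5 new (s, a, r, p, a)
  "kagalvenmi" → prefix "kagal" already present; 5 new (v, e, n, m, i)
  "vita" → 4 new (v, i, t, a)
  "sarven" → prefix "sar" already present; 3 new (v, e, n)
  "defenne" → prefix "de" already present; 5 new (f, e, n, n, e)
  "kamiven" → prefix "ka" already present; 5 new (m, i, v, e, n)
  "kadede" → prefix "kade" already present; 2 new (d, e)
  "romorrun" → 8 new (r, o, m, o, r, r, u, n)
  "kafen" → prefix "ka" already present; 3 new (f, e, n)
  "demilin" → prefix "de" already present; 5 new (m, i, l, i, n)
  "so" → prefix "s" already present; 1 new (o)
  "dedeluvi" → prefix "dede" already present; 4 new (l, u, v, i)
Total nodes = 5 + 2 + 4 + 4 + 3 + 8 + 6 + 5 + 5 + 5 + 4 + 3 + 5 + 5 + 2 + 8 + 3 + 5 + 1 + 4 = 87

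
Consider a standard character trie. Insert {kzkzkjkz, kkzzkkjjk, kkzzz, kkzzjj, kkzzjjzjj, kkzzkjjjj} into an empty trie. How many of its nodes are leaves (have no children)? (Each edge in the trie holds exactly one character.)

A leaf is a node with no children — equivalently, the end of a word that is not a proper prefix of any other stored word.
Those words: "kkzzjjzjj", "kkzzkjjjj", "kkzzkkjjk", "kkzzz", "kzkzkjkz"
Leaf count: 5

5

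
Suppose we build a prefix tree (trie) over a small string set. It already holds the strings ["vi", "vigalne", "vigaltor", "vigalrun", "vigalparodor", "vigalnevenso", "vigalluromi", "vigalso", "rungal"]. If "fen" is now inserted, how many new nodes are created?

3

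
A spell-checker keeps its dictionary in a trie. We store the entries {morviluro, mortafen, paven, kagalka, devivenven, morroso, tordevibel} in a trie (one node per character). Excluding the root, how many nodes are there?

Insert word by word; a character creates a node only if that edge doesn't already exist:
  "morviluro" → 9 new (m, o, r, v, i, l, u, r, o)
  "mortafen" → prefix "mor" already present; 5 new (t, a, f, e, n)
  "paven" → 5 new (p, a, v, e, n)
  "kagalka" → 7 new (k, a, g, a, l, k, a)
  "devivenven" → 10 new (d, e, v, i, v, e, n, v, e, n)
  "morroso" → prefix "mor" already present; 4 new (r, o, s, o)
  "tordevibel" → 10 new (t, o, r, d, e, v, i, b, e, l)
Total nodes = 9 + 5 + 5 + 7 + 10 + 4 + 10 = 50

50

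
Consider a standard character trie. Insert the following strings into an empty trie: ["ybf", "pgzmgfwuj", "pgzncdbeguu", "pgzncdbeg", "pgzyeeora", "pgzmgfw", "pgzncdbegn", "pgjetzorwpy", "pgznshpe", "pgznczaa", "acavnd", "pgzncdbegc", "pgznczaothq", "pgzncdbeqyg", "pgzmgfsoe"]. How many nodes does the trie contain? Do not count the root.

60

Trace insertions, counting only characters that open a new branch:
  "ybf" → 3 new (y, b, f)
  "pgzmgfwuj" → 9 new (p, g, z, m, g, f, w, u, j)
  "pgzncdbeguu" → prefix "pgz" already present; 8 new (n, c, d, b, e, g, u, u)
  "pgzncdbeg" → prefix "pgzncdbeg" already present; 0 new (none)
  "pgzyeeora" → prefix "pgz" already present; 6 new (y, e, e, o, r, a)
  "pgzmgfw" → prefix "pgzmgfw" already present; 0 new (none)
  "pgzncdbegn" → prefix "pgzncdbeg" already present; 1 new (n)
  "pgjetzorwpy" → prefix "pg" already present; 9 new (j, e, t, z, o, r, w, p, y)
  "pgznshpe" → prefix "pgzn" already present; 4 new (s, h, p, e)
  "pgznczaa" → prefix "pgznc" already present; 3 new (z, a, a)
  "acavnd" → 6 new (a, c, a, v, n, d)
  "pgzncdbegc" → prefix "pgzncdbeg" already present; 1 new (c)
  "pgznczaothq" → prefix "pgzncza" already present; 4 new (o, t, h, q)
  "pgzncdbeqyg" → prefix "pgzncdbe" already present; 3 new (q, y, g)
  "pgzmgfsoe" → prefix "pgzmgf" already present; 3 new (s, o, e)
Total nodes = 3 + 9 + 8 + 0 + 6 + 0 + 1 + 9 + 4 + 3 + 6 + 1 + 4 + 3 + 3 = 60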